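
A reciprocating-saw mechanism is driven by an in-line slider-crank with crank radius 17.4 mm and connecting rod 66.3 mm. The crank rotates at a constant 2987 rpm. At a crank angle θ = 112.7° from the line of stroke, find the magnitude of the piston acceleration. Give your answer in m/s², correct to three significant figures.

976

ω = 2π·2987/60 = 312.8 rad/s
x(θ) = r cosθ + √(L² − r² sin²θ); with ω constant, a = ω²·d²x/dθ².
d²x/dθ² = −r cosθ − r²(cos2θ)/√u − r⁴ sin²2θ/(4u^{3/2}),  u = L² − r² sin²θ = 0.00413802 m².
Substituting r = 0.0174 m, L = 0.0663 m, θ = 112.7°: d²x/dθ² = +0.0099758 m.
a = ω²·d²x/dθ² = (312.8)²·(+0.0099758) = +976.06 m/s²;  |a| = 976.06 m/s².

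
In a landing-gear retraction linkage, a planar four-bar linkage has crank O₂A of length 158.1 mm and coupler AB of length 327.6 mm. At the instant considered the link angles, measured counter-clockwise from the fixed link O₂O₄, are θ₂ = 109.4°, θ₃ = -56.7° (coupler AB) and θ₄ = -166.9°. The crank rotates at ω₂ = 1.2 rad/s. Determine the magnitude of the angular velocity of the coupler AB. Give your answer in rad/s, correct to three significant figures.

0.613

ω₂ = 1.2 rad/s
Differentiating the loop-closure r₂e^{iθ₂}+r₃e^{iθ₃}=r₁+r₄e^{iθ₄} gives r₂ω₂e^{iθ₂}+r₃ω₃e^{iθ₃}=r₄ω₄e^{iθ₄}.
Eliminating the other unknown: ω₃ = r₂ω₂ sin(θ₄−θ₂) / [r₃ sin(θ₃−θ₄)].
Numerator sine = +0.99396; denominator sine = +0.93849.
Result = 0.1581·1.2·(+0.99396) / (0.3276·(+0.93849)) = +0.61335 rad/s; magnitude 0.61335 rad/s.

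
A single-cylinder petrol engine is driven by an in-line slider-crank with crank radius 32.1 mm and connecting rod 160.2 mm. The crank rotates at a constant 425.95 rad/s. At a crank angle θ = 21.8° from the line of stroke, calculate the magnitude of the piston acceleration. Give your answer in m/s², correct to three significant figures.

6260

ω = 425.9 rad/s
x(θ) = r cosθ + √(L² − r² sin²θ); with ω constant, a = ω²·d²x/dθ².
d²x/dθ² = −r cosθ − r²(cos2θ)/√u − r⁴ sin²2θ/(4u^{3/2}),  u = L² − r² sin²θ = 0.0255219 m².
Substituting r = 0.0321 m, L = 0.1602 m, θ = 21.8°: d²x/dθ² = -0.034506 m.
a = ω²·d²x/dθ² = (425.9)²·(-0.034506) = -6260.6 m/s²;  |a| = 6260.6 m/s².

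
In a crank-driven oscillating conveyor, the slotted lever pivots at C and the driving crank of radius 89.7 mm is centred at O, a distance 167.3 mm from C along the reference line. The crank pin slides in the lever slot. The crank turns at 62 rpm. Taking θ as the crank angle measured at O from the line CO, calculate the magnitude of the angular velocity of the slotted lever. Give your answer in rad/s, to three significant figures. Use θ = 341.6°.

2.24

ω = 6.493 rad/s (from 62 rpm).
Crank pin A relative to C: A = (d + r cosθ, r sinθ); lever angle φ = atan2(r sinθ, d + r cosθ).
Differentiating tanφ: φ̇ = rω(d cosθ + r)/(d² + r² + 2dr cosθ).
d² + r² + 2dr cosθ = |CA|² = 0.0645146 m²;  d cosθ + r = +0.24845 m.
|ω_lever| = |0.0897·6.493·+0.24845| / 0.0645146 = 2.2428 rad/s.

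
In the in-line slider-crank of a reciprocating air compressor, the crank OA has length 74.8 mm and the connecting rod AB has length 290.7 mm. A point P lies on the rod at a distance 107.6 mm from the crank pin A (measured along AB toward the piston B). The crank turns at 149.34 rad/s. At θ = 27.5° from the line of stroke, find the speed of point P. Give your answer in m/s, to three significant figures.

8.38

ω = 149.3 rad/s.  Crank-pin speed |V_A| = rω = 11.171 m/s, perpendicular to OA.
Rod angle: sinφ = −(r/L) sinθ ⇒ φ = -6.824°; ω_rod = −rω cosθ/√(L²−r²sin²θ) = -34.328 rad/s.
V_P = V_A + ω_rod × AP, with AP = 0.1076 m along the rod.
Components: V_Px = −rω sinθ − a·ω_rod·sinφ = -5.5969 m/s;  V_Py = rω cosθ + a·ω_rod·cosφ = +6.2409 m/s.
|V_P| = √(V_Px² + V_Py²) = 8.383 m/s.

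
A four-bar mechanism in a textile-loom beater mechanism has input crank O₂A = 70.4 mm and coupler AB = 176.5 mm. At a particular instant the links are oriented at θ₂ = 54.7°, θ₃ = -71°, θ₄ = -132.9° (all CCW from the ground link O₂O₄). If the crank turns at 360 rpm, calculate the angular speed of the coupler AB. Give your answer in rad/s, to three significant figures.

2.25

ω₂ = 37.7 rad/s (from 360 rpm).
Differentiating the loop-closure r₂e^{iθ₂}+r₃e^{iθ₃}=r₁+r₄e^{iθ₄} gives r₂ω₂e^{iθ₂}+r₃ω₃e^{iθ₃}=r₄ω₄e^{iθ₄}.
Eliminating the other unknown: ω₃ = r₂ω₂ sin(θ₄−θ₂) / [r₃ sin(θ₃−θ₄)].
Numerator sine = +0.13226; denominator sine = +0.88213.
Result = 0.0704·37.7·(+0.13226) / (0.1765·(+0.88213)) = +2.2545 rad/s; magnitude 2.2545 rad/s.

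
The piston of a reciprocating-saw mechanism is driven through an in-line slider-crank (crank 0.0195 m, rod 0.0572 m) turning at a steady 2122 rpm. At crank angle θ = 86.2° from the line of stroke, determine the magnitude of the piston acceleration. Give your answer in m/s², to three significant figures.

282

ω = 2π·2122/60 = 222.2 rad/s
x(θ) = r cosθ + √(L² − r² sin²θ); with ω constant, a = ω²·d²x/dθ².
d²x/dθ² = −r cosθ − r²(cos2θ)/√u − r⁴ sin²2θ/(4u^{3/2}),  u = L² − r² sin²θ = 0.00289326 m².
Substituting r = 0.0195 m, L = 0.0572 m, θ = 86.2°: d²x/dθ² = +0.0057108 m.
a = ω²·d²x/dθ² = (222.2)²·(+0.0057108) = +282 m/s²;  |a| = 282 m/s².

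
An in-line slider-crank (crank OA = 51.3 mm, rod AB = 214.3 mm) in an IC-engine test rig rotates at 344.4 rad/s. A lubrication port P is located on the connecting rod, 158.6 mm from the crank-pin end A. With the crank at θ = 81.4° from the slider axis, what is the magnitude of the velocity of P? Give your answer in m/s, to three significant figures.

18.0

ω = 344.4 rad/s.  Crank-pin speed |V_A| = rω = 17.668 m/s, perpendicular to OA.
Rod angle: sinφ = −(r/L) sinθ ⇒ φ = -13.691°; ω_rod = −rω cosθ/√(L²−r²sin²θ) = -12.689 rad/s.
V_P = V_A + ω_rod × AP, with AP = 0.1586 m along the rod.
Components: V_Px = −rω sinθ − a·ω_rod·sinφ = -17.945 m/s;  V_Py = rω cosθ + a·ω_rod·cosφ = +0.68668 m/s.
|V_P| = √(V_Px² + V_Py²) = 17.959 m/s.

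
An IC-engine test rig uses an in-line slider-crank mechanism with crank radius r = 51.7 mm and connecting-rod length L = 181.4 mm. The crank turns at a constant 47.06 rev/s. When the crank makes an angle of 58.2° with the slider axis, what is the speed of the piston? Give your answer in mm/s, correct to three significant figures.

15000

ω = 2π·47.1 = 295.7 rad/s
For an in-line slider-crank, x = r cosθ + √(L² − r² sin²θ), so v = −rω sinθ·[1 + r cosθ/√(L² − r² sin²θ)].
With r = 0.0517 m, L = 0.1814 m, θ = 58.2°: √(L² − r² sin²θ) = 0.176 m.
v = −0.0517·295.7·0.84989·[1 + 0.0517·0.52696/0.176] = -15.003 m/s.
|v| = 15.003 m/s = 15003 mm/s.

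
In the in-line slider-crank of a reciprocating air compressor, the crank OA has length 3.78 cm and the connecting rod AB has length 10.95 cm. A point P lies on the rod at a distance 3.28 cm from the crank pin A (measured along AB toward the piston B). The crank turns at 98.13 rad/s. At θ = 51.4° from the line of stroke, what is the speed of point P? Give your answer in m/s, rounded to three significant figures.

3.49

ω = 98.13 rad/s.  Crank-pin speed |V_A| = rω = 3.7093 m/s, perpendicular to OA.
Rod angle: sinφ = −(r/L) sinθ ⇒ φ = -15.651°; ω_rod = −rω cosθ/√(L²−r²sin²θ) = -21.948 rad/s.
V_P = V_A + ω_rod × AP, with AP = 0.0328 m along the rod.
Components: V_Px = −rω sinθ − a·ω_rod·sinφ = -3.0931 m/s;  V_Py = rω cosθ + a·ω_rod·cosφ = +1.621 m/s.
|V_P| = √(V_Px² + V_Py²) = 3.4921 m/s.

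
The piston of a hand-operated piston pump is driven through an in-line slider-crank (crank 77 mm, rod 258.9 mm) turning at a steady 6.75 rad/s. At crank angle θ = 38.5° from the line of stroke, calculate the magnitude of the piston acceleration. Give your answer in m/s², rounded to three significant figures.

3.01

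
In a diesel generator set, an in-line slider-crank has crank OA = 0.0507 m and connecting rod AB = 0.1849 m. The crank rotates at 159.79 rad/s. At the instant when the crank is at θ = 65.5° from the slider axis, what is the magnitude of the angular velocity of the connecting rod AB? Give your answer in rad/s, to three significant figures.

18.8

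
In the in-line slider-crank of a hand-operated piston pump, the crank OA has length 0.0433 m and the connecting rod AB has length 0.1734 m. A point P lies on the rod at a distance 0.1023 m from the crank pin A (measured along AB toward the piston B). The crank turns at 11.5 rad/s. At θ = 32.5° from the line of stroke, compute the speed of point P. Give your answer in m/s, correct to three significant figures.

0.347

ω = 11.5 rad/s.  Crank-pin speed |V_A| = rω = 0.49795 m/s, perpendicular to OA.
Rod angle: sinφ = −(r/L) sinθ ⇒ φ = -7.711°; ω_rod = −rω cosθ/√(L²−r²sin²θ) = -2.4441 rad/s.
V_P = V_A + ω_rod × AP, with AP = 0.1023 m along the rod.
Components: V_Px = −rω sinθ − a·ω_rod·sinφ = -0.30109 m/s;  V_Py = rω cosθ + a·ω_rod·cosφ = +0.1722 m/s.
|V_P| = √(V_Px² + V_Py²) = 0.34686 m/s.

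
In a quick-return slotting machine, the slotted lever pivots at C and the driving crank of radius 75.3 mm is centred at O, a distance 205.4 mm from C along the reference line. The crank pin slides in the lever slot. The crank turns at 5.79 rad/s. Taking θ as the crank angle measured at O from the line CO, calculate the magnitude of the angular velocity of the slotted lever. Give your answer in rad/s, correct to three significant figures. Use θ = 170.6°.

ω = 5.79 rad/s
Crank pin A relative to C: A = (d + r cosθ, r sinθ); lever angle φ = atan2(r sinθ, d + r cosθ).
Differentiating tanφ: φ̇ = rω(d cosθ + r)/(d² + r² + 2dr cosθ).
d² + r² + 2dr cosθ = |CA|² = 0.0173414 m²;  d cosθ + r = -0.12734 m.
|ω_lever| = |0.0753·5.79·-0.12734| / 0.0173414 = 3.2016 rad/s.

3.20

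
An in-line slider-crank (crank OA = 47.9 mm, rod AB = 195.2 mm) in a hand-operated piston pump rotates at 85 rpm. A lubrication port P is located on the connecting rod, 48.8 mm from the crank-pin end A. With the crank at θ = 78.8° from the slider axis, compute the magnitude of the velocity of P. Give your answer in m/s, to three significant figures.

ω = 8.901 rad/s.  Crank-pin speed |V_A| = rω = 0.42637 m/s, perpendicular to OA.
Rod angle: sinφ = −(r/L) sinθ ⇒ φ = -13.929°; ω_rod = −rω cosθ/√(L²−r²sin²θ) = -0.43711 rad/s.
V_P = V_A + ω_rod × AP, with AP = 0.0488 m along the rod.
Components: V_Px = −rω sinθ − a·ω_rod·sinφ = -0.42338 m/s;  V_Py = rω cosθ + a·ω_rod·cosφ = +0.062111 m/s.
|V_P| = √(V_Px² + V_Py²) = 0.42791 m/s.

0.428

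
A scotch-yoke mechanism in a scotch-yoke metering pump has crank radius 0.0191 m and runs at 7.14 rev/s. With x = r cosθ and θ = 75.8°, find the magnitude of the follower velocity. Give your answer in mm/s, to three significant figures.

831

ω = 44.86 rad/s (from 7.14 rev/s).
x = r cosθ ⇒ ẋ = −rω sinθ.
|v| = rω|sinθ| = 0.0191·44.86·|sin 75.8°| = 0.83068 m/s = 830.68 mm/s.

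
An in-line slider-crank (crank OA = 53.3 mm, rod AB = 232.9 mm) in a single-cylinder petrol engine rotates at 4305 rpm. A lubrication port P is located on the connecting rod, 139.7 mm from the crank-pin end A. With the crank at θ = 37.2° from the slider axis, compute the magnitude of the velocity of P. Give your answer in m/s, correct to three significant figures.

ω = 450.8 rad/s.  Crank-pin speed |V_A| = rω = 24.029 m/s, perpendicular to OA.
Rod angle: sinφ = −(r/L) sinθ ⇒ φ = -7.953°; ω_rod = −rω cosθ/√(L²−r²sin²θ) = -82.977 rad/s.
V_P = V_A + ω_rod × AP, with AP = 0.1397 m along the rod.
Components: V_Px = −rω sinθ − a·ω_rod·sinφ = -16.132 m/s;  V_Py = rω cosθ + a·ω_rod·cosφ = +7.6591 m/s.
|V_P| = √(V_Px² + V_Py²) = 17.857 m/s.

17.9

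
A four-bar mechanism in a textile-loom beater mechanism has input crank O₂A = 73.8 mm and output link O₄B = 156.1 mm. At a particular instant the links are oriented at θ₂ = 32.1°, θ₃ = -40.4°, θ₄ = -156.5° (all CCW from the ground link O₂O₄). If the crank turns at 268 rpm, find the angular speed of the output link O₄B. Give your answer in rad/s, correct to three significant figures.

ω₂ = 28.06 rad/s (from 268 rpm).
Differentiating the loop-closure r₂e^{iθ₂}+r₃e^{iθ₃}=r₁+r₄e^{iθ₄} gives r₂ω₂e^{iθ₂}+r₃ω₃e^{iθ₃}=r₄ω₄e^{iθ₄}.
Eliminating the other unknown: ω₄ = r₂ω₂ sin(θ₂−θ₃) / [r₄ sin(θ₄−θ₃)].
Numerator sine = +0.95372; denominator sine = -0.89803.
Result = 0.0738·28.06·(+0.95372) / (0.1561·(-0.89803)) = -14.091 rad/s; magnitude 14.091 rad/s.

14.1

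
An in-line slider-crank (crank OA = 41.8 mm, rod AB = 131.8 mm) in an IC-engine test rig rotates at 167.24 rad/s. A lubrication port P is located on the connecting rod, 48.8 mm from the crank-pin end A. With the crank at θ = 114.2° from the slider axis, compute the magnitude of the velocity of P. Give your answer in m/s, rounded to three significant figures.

6.32

ω = 167.2 rad/s.  Crank-pin speed |V_A| = rω = 6.9906 m/s, perpendicular to OA.
Rod angle: sinφ = −(r/L) sinθ ⇒ φ = -16.815°; ω_rod = −rω cosθ/√(L²−r²sin²θ) = +22.713 rad/s.
V_P = V_A + ω_rod × AP, with AP = 0.0488 m along the rod.
Components: V_Px = −rω sinθ − a·ω_rod·sinφ = -6.0557 m/s;  V_Py = rω cosθ + a·ω_rod·cosφ = -1.8046 m/s.
|V_P| = √(V_Px² + V_Py²) = 6.3188 m/s.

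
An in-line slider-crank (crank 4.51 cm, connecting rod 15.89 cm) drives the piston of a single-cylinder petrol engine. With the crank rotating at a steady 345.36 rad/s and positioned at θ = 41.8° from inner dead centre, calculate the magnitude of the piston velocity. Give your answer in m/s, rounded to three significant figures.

ω = 345.4 rad/s
For an in-line slider-crank, x = r cosθ + √(L² − r² sin²θ), so v = −rω sinθ·[1 + r cosθ/√(L² − r² sin²θ)].
With r = 0.0451 m, L = 0.1589 m, θ = 41.8°: √(L² − r² sin²θ) = 0.15603 m.
v = −0.0451·345.4·0.66653·[1 + 0.0451·0.74548/0.15603] = -12.619 m/s.
|v| = 12.619 m/s.

12.6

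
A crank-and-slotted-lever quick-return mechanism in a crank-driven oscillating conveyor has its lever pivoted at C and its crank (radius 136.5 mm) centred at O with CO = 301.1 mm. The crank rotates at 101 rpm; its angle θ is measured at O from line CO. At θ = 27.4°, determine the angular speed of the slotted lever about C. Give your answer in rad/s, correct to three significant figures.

ω = 10.58 rad/s (from 101 rpm).
Crank pin A relative to C: A = (d + r cosθ, r sinθ); lever angle φ = atan2(r sinθ, d + r cosθ).
Differentiating tanφ: φ̇ = rω(d cosθ + r)/(d² + r² + 2dr cosθ).
d² + r² + 2dr cosθ = |CA|² = 0.182272 m²;  d cosθ + r = +0.40382 m.
|ω_lever| = |0.1365·10.58·+0.40382| / 0.182272 = 3.1985 rad/s.

3.20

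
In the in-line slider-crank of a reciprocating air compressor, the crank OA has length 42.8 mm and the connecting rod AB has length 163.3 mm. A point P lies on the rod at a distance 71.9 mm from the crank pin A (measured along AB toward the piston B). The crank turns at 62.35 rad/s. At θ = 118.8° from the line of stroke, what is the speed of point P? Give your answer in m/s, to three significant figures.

2.32

ω = 62.35 rad/s.  Crank-pin speed |V_A| = rω = 2.6686 m/s, perpendicular to OA.
Rod angle: sinφ = −(r/L) sinθ ⇒ φ = -13.278°; ω_rod = −rω cosθ/√(L²−r²sin²θ) = +8.0889 rad/s.
V_P = V_A + ω_rod × AP, with AP = 0.0719 m along the rod.
Components: V_Px = −rω sinθ − a·ω_rod·sinφ = -2.2049 m/s;  V_Py = rω cosθ + a·ω_rod·cosφ = -0.71956 m/s.
|V_P| = √(V_Px² + V_Py²) = 2.3194 m/s.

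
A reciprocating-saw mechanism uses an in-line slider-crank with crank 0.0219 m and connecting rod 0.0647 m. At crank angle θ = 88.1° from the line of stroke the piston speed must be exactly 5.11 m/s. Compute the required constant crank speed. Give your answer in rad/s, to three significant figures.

231

For an in-line slider-crank, |v_piston| = rω|sinθ|·[1 + r cosθ/√(L² − r² sin²θ)].
With r = 0.0219 m, L = 0.0647 m, θ = 88.1°: the bracketed kinematic factor |dx/dθ| = 0.022149 m.
ω = v/|dx/dθ| = 5.11/0.022149 = 230.71 rad/s.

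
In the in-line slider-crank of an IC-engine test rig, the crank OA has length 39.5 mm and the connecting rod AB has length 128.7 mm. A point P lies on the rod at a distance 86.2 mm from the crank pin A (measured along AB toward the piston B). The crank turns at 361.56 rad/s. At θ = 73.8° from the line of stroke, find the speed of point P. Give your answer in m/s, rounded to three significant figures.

14.6

ω = 361.6 rad/s.  Crank-pin speed |V_A| = rω = 14.282 m/s, perpendicular to OA.
Rod angle: sinφ = −(r/L) sinθ ⇒ φ = -17.141°; ω_rod = −rω cosθ/√(L²−r²sin²θ) = -32.398 rad/s.
V_P = V_A + ω_rod × AP, with AP = 0.0862 m along the rod.
Components: V_Px = −rω sinθ − a·ω_rod·sinφ = -14.538 m/s;  V_Py = rω cosθ + a·ω_rod·cosφ = +1.3158 m/s.
|V_P| = √(V_Px² + V_Py²) = 14.597 m/s.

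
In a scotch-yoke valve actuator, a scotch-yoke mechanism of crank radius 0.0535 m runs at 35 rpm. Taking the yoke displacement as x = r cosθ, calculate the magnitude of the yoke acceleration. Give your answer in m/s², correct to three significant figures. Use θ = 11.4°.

ω = 3.665 rad/s (from 35 rpm).
x = r cosθ ⇒ ẍ = −rω² cosθ (ω constant).
|a| = rω²|cosθ| = 0.0535·(3.665)²·|cos 11.4°| = 0.70452 m/s².

0.705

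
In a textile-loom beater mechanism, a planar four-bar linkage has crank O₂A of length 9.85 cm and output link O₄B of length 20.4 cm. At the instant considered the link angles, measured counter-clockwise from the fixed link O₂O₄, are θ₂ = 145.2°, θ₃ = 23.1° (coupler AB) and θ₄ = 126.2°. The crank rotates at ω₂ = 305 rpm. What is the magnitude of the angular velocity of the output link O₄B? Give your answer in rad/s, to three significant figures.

ω₂ = 31.94 rad/s (from 305 rpm).
Differentiating the loop-closure r₂e^{iθ₂}+r₃e^{iθ₃}=r₁+r₄e^{iθ₄} gives r₂ω₂e^{iθ₂}+r₃ω₃e^{iθ₃}=r₄ω₄e^{iθ₄}.
Eliminating the other unknown: ω₄ = r₂ω₂ sin(θ₂−θ₃) / [r₄ sin(θ₄−θ₃)].
Numerator sine = +0.84712; denominator sine = +0.97398.
Result = 0.0985·31.94·(+0.84712) / (0.204·(+0.97398)) = +13.413 rad/s; magnitude 13.413 rad/s.

13.4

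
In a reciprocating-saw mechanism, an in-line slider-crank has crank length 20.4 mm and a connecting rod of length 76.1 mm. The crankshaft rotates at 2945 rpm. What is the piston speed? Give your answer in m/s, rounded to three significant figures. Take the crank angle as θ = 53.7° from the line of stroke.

5.89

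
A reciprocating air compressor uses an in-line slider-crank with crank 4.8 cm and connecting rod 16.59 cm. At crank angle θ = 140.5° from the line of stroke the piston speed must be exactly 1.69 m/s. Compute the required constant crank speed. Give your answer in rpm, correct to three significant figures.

For an in-line slider-crank, |v_piston| = rω|sinθ|·[1 + r cosθ/√(L² − r² sin²θ)].
With r = 0.048 m, L = 0.1659 m, θ = 140.5°: the bracketed kinematic factor |dx/dθ| = 0.023597 m.
ω = v/|dx/dθ| = 1.69/0.023597 = 71.619 rad/s.
N = 60ω/(2π) = 683.92 rpm.

684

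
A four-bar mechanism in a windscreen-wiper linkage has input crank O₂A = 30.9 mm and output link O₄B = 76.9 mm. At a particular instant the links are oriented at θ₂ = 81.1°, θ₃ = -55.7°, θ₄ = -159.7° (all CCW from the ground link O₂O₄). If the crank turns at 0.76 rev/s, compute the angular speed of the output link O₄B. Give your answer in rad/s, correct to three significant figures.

ω₂ = 4.775 rad/s (from 0.76 rev/s).
Differentiating the loop-closure r₂e^{iθ₂}+r₃e^{iθ₃}=r₁+r₄e^{iθ₄} gives r₂ω₂e^{iθ₂}+r₃ω₃e^{iθ₃}=r₄ω₄e^{iθ₄}.
Eliminating the other unknown: ω₄ = r₂ω₂ sin(θ₂−θ₃) / [r₄ sin(θ₄−θ₃)].
Numerator sine = +0.68455; denominator sine = -0.97030.
Result = 0.0309·4.775·(+0.68455) / (0.0769·(-0.97030)) = -1.3537 rad/s; magnitude 1.3537 rad/s.

1.35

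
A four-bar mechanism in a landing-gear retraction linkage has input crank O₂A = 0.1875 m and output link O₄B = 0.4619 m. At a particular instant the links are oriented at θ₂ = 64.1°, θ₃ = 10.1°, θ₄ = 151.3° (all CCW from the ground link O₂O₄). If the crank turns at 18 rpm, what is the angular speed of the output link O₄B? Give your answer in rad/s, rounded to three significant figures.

0.988

ω₂ = 1.885 rad/s (from 18 rpm).
Differentiating the loop-closure r₂e^{iθ₂}+r₃e^{iθ₃}=r₁+r₄e^{iθ₄} gives r₂ω₂e^{iθ₂}+r₃ω₃e^{iθ₃}=r₄ω₄e^{iθ₄}.
Eliminating the other unknown: ω₄ = r₂ω₂ sin(θ₂−θ₃) / [r₄ sin(θ₄−θ₃)].
Numerator sine = +0.80902; denominator sine = +0.62660.
Result = 0.1875·1.885·(+0.80902) / (0.4619·(+0.62660)) = +0.98791 rad/s; magnitude 0.98791 rad/s.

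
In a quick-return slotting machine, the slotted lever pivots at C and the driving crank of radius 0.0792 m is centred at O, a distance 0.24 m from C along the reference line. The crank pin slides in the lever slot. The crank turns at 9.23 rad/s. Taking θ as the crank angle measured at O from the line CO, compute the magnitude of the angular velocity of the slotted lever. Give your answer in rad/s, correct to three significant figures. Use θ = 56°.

ω = 9.23 rad/s
Crank pin A relative to C: A = (d + r cosθ, r sinθ); lever angle φ = atan2(r sinθ, d + r cosθ).
Differentiating tanφ: φ̇ = rω(d cosθ + r)/(d² + r² + 2dr cosθ).
d² + r² + 2dr cosθ = |CA|² = 0.0851309 m²;  d cosθ + r = +0.21341 m.
|ω_lever| = |0.0792·9.23·+0.21341| / 0.0851309 = 1.8325 rad/s.

1.83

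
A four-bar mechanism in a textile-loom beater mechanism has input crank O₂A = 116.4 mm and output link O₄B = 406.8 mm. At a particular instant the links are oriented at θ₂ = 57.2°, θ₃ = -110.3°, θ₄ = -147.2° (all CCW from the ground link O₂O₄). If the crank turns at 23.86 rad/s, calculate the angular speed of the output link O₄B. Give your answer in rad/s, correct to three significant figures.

2.46

ω₂ = 23.86 rad/s
Differentiating the loop-closure r₂e^{iθ₂}+r₃e^{iθ₃}=r₁+r₄e^{iθ₄} gives r₂ω₂e^{iθ₂}+r₃ω₃e^{iθ₃}=r₄ω₄e^{iθ₄}.
Eliminating the other unknown: ω₄ = r₂ω₂ sin(θ₂−θ₃) / [r₄ sin(θ₄−θ₃)].
Numerator sine = +0.21644; denominator sine = -0.60042.
Result = 0.1164·23.86·(+0.21644) / (0.4068·(-0.60042)) = -2.4611 rad/s; magnitude 2.4611 rad/s.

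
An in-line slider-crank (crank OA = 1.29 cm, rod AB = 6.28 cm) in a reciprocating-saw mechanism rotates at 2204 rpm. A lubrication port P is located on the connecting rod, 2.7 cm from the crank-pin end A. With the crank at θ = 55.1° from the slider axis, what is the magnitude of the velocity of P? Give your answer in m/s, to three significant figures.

ω = 230.8 rad/s.  Crank-pin speed |V_A| = rω = 2.9774 m/s, perpendicular to OA.
Rod angle: sinφ = −(r/L) sinθ ⇒ φ = -9.699°; ω_rod = −rω cosθ/√(L²−r²sin²θ) = -27.519 rad/s.
V_P = V_A + ω_rod × AP, with AP = 0.027 m along the rod.
Components: V_Px = −rω sinθ − a·ω_rod·sinφ = -2.5671 m/s;  V_Py = rω cosθ + a·ω_rod·cosφ = +0.97109 m/s.
|V_P| = √(V_Px² + V_Py²) = 2.7446 m/s.

2.74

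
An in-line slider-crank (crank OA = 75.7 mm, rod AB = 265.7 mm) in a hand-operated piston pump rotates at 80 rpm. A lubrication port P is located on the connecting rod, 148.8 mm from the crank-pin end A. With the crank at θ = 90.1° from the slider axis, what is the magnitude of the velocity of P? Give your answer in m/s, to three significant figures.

ω = 8.378 rad/s.  Crank-pin speed |V_A| = rω = 0.63418 m/s, perpendicular to OA.
Rod angle: sinφ = −(r/L) sinθ ⇒ φ = -16.553°; ω_rod = −rω cosθ/√(L²−r²sin²θ) = +0.0043459 rad/s.
V_P = V_A + ω_rod × AP, with AP = 0.1488 m along the rod.
Components: V_Px = −rω sinθ − a·ω_rod·sinφ = -0.634 m/s;  V_Py = rω cosθ + a·ω_rod·cosφ = -0.00048698 m/s.
|V_P| = √(V_Px² + V_Py²) = 0.634 m/s.

0.634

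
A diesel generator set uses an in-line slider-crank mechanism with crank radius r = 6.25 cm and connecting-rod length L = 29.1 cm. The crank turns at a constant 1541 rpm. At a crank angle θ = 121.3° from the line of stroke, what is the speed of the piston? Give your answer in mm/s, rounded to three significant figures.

7640

ω = 2π·1541/60 = 161.4 rad/s
For an in-line slider-crank, x = r cosθ + √(L² − r² sin²θ), so v = −rω sinθ·[1 + r cosθ/√(L² − r² sin²θ)].
With r = 0.0625 m, L = 0.291 m, θ = 121.3°: √(L² − r² sin²θ) = 0.28606 m.
v = −0.0625·161.4·0.85446·[1 + 0.0625·-0.51952/0.28606] = -7.6397 m/s.
|v| = 7.6397 m/s = 7639.7 mm/s.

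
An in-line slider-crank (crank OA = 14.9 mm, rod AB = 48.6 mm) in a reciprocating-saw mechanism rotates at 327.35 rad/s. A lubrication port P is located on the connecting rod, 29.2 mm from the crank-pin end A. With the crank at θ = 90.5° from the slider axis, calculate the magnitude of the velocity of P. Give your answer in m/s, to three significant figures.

4.87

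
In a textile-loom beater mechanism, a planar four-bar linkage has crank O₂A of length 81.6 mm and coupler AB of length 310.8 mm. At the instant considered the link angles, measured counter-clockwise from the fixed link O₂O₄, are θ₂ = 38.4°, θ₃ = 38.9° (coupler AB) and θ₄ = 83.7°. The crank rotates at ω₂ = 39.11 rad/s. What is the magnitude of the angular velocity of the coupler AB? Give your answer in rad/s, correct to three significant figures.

ω₂ = 39.11 rad/s
Differentiating the loop-closure r₂e^{iθ₂}+r₃e^{iθ₃}=r₁+r₄e^{iθ₄} gives r₂ω₂e^{iθ₂}+r₃ω₃e^{iθ₃}=r₄ω₄e^{iθ₄}.
Eliminating the other unknown: ω₃ = r₂ω₂ sin(θ₄−θ₂) / [r₃ sin(θ₃−θ₄)].
Numerator sine = +0.71080; denominator sine = -0.70463.
Result = 0.0816·39.11·(+0.71080) / (0.3108·(-0.70463)) = -10.358 rad/s; magnitude 10.358 rad/s.

10.4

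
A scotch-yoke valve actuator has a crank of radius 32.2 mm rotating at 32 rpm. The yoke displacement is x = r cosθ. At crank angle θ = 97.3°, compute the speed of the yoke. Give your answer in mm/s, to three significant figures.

ω = 3.351 rad/s (from 32 rpm).
x = r cosθ ⇒ ẋ = −rω sinθ.
|v| = rω|sinθ| = 0.0322·3.351·|sin 97.3°| = 0.10703 m/s = 107.03 mm/s.

107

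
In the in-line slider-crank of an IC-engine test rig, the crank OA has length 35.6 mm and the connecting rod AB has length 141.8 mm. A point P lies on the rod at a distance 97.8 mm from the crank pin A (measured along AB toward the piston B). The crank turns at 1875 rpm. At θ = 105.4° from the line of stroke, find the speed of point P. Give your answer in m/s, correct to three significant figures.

ω = 196.3 rad/s.  Crank-pin speed |V_A| = rω = 6.99 m/s, perpendicular to OA.
Rod angle: sinφ = −(r/L) sinθ ⇒ φ = -14.007°; ω_rod = −rω cosθ/√(L²−r²sin²θ) = +13.492 rad/s.
V_P = V_A + ω_rod × AP, with AP = 0.0978 m along the rod.
Components: V_Px = −rω sinθ − a·ω_rod·sinφ = -6.4197 m/s;  V_Py = rω cosθ + a·ω_rod·cosφ = -0.57599 m/s.
|V_P| = √(V_Px² + V_Py²) = 6.4455 m/s.

6.45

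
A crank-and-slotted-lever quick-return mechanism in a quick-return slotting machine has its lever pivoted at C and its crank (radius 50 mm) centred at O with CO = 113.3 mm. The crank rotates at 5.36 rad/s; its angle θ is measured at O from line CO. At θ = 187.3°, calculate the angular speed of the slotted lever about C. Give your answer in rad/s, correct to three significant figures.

ω = 5.36 rad/s
Crank pin A relative to C: A = (d + r cosθ, r sinθ); lever angle φ = atan2(r sinθ, d + r cosθ).
Differentiating tanφ: φ̇ = rω(d cosθ + r)/(d² + r² + 2dr cosθ).
d² + r² + 2dr cosθ = |CA|² = 0.00409873 m²;  d cosθ + r = -0.062382 m.
|ω_lever| = |0.05·5.36·-0.062382| / 0.00409873 = 4.0789 rad/s.

4.08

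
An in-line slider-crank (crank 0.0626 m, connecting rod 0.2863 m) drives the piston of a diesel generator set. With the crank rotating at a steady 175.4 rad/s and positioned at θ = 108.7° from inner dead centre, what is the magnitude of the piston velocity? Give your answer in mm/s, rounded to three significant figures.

ω = 175.4 rad/s
For an in-line slider-crank, x = r cosθ + √(L² − r² sin²θ), so v = −rω sinθ·[1 + r cosθ/√(L² − r² sin²θ)].
With r = 0.0626 m, L = 0.2863 m, θ = 108.7°: √(L² − r² sin²θ) = 0.28009 m.
v = −0.0626·175.4·0.94721·[1 + 0.0626·-0.32061/0.28009] = -9.6552 m/s.
|v| = 9.6552 m/s = 9655.2 mm/s.

9660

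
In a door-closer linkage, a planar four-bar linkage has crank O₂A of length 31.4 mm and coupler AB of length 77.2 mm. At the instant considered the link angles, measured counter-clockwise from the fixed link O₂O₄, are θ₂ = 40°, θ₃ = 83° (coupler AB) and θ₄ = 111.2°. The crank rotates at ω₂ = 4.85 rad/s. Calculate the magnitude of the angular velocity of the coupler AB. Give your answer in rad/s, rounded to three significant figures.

3.95

ω₂ = 4.85 rad/s
Differentiating the loop-closure r₂e^{iθ₂}+r₃e^{iθ₃}=r₁+r₄e^{iθ₄} gives r₂ω₂e^{iθ₂}+r₃ω₃e^{iθ₃}=r₄ω₄e^{iθ₄}.
Eliminating the other unknown: ω₃ = r₂ω₂ sin(θ₄−θ₂) / [r₃ sin(θ₃−θ₄)].
Numerator sine = +0.94665; denominator sine = -0.47255.
Result = 0.0314·4.85·(+0.94665) / (0.0772·(-0.47255)) = -3.9518 rad/s; magnitude 3.9518 rad/s.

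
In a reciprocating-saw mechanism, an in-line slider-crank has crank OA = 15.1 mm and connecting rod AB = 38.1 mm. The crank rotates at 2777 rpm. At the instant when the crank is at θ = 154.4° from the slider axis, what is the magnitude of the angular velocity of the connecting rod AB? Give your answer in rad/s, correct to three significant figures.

ω = 290.8 rad/s (converted from 2777 rpm).
The rod makes angle φ with the slider axis where L sinφ = r sinθ; differentiating, L cosφ·φ̇ = r ω cosθ.
L cosφ = √(L² − r² sin²θ) = 0.037537 m.
|ω_rod| = r ω |cosθ| / √(L² − r² sin²θ) = 0.0151·290.8·0.90183/0.037537 = 105.5 rad/s.

105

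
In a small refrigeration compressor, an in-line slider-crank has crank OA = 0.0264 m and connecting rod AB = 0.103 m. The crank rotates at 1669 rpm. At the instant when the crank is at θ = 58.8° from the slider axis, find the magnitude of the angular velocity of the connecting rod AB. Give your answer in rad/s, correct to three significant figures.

23.8

ω = 174.8 rad/s (converted from 1669 rpm).
The rod makes angle φ with the slider axis where L sinφ = r sinθ; differentiating, L cosφ·φ̇ = r ω cosθ.
L cosφ = √(L² − r² sin²θ) = 0.10049 m.
|ω_rod| = r ω |cosθ| / √(L² − r² sin²θ) = 0.0264·174.8·0.51803/0.10049 = 23.785 rad/s.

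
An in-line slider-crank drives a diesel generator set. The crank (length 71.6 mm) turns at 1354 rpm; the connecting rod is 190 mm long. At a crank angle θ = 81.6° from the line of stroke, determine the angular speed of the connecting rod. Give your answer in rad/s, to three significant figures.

ω = 141.8 rad/s (converted from 1354 rpm).
The rod makes angle φ with the slider axis where L sinφ = r sinθ; differentiating, L cosφ·φ̇ = r ω cosθ.
L cosφ = √(L² − r² sin²θ) = 0.1763 m.
|ω_rod| = r ω |cosθ| / √(L² − r² sin²θ) = 0.0716·141.8·0.14608/0.1763 = 8.412 rad/s.

8.41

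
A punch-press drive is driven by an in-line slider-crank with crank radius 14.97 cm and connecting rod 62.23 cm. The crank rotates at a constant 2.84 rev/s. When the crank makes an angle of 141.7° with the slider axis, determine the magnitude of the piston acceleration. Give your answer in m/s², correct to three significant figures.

34.6

ω = 2π·2.84 = 17.84 rad/s
x(θ) = r cosθ + √(L² − r² sin²θ); with ω constant, a = ω²·d²x/dθ².
d²x/dθ² = −r cosθ − r²(cos2θ)/√u − r⁴ sin²2θ/(4u^{3/2}),  u = L² − r² sin²θ = 0.378649 m².
Substituting r = 0.1497 m, L = 0.6223 m, θ = 141.7°: d²x/dθ² = +0.10853 m.
a = ω²·d²x/dθ² = (17.84)²·(+0.10853) = +34.558 m/s²;  |a| = 34.558 m/s².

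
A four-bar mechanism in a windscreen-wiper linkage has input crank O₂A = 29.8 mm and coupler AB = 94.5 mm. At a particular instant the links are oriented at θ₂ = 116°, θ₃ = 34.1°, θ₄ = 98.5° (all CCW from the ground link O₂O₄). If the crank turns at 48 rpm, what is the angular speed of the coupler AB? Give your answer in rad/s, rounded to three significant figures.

ω₂ = 5.027 rad/s (from 48 rpm).
Differentiating the loop-closure r₂e^{iθ₂}+r₃e^{iθ₃}=r₁+r₄e^{iθ₄} gives r₂ω₂e^{iθ₂}+r₃ω₃e^{iθ₃}=r₄ω₄e^{iθ₄}.
Eliminating the other unknown: ω₃ = r₂ω₂ sin(θ₄−θ₂) / [r₃ sin(θ₃−θ₄)].
Numerator sine = -0.30071; denominator sine = -0.90183.
Result = 0.0298·5.027·(-0.30071) / (0.0945·(-0.90183)) = +0.52853 rad/s; magnitude 0.52853 rad/s.

0.529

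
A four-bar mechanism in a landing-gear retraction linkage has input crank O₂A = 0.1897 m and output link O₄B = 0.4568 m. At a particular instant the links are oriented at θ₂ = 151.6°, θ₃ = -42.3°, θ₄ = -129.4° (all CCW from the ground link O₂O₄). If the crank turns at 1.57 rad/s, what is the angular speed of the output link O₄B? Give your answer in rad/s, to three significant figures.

ω₂ = 1.57 rad/s
Differentiating the loop-closure r₂e^{iθ₂}+r₃e^{iθ₃}=r₁+r₄e^{iθ₄} gives r₂ω₂e^{iθ₂}+r₃ω₃e^{iθ₃}=r₄ω₄e^{iθ₄}.
Eliminating the other unknown: ω₄ = r₂ω₂ sin(θ₂−θ₃) / [r₄ sin(θ₄−θ₃)].
Numerator sine = -0.24023; denominator sine = -0.99872.
Result = 0.1897·1.57·(-0.24023) / (0.4568·(-0.99872)) = +0.15683 rad/s; magnitude 0.15683 rad/s.

0.157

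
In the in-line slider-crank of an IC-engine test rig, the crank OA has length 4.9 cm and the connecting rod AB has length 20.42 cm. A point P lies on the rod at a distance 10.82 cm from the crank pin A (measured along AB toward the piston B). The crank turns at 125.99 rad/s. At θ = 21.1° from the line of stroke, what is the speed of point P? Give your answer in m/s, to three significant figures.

3.68

ω = 126 rad/s.  Crank-pin speed |V_A| = rω = 6.1735 m/s, perpendicular to OA.
Rod angle: sinφ = −(r/L) sinθ ⇒ φ = -4.956°; ω_rod = −rω cosθ/√(L²−r²sin²θ) = -28.312 rad/s.
V_P = V_A + ω_rod × AP, with AP = 0.1082 m along the rod.
Components: V_Px = −rω sinθ − a·ω_rod·sinφ = -2.4871 m/s;  V_Py = rω cosθ + a·ω_rod·cosφ = +2.7077 m/s.
|V_P| = √(V_Px² + V_Py²) = 3.6766 m/s.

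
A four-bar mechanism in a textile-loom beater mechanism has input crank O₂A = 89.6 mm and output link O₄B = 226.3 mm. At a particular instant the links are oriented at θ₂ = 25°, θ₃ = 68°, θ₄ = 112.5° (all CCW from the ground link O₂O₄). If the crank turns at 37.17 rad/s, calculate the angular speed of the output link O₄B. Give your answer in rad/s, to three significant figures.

ω₂ = 37.17 rad/s
Differentiating the loop-closure r₂e^{iθ₂}+r₃e^{iθ₃}=r₁+r₄e^{iθ₄} gives r₂ω₂e^{iθ₂}+r₃ω₃e^{iθ₃}=r₄ω₄e^{iθ₄}.
Eliminating the other unknown: ω₄ = r₂ω₂ sin(θ₂−θ₃) / [r₄ sin(θ₄−θ₃)].
Numerator sine = -0.68200; denominator sine = +0.70091.
Result = 0.0896·37.17·(-0.68200) / (0.2263·(+0.70091)) = -14.32 rad/s; magnitude 14.32 rad/s.

14.3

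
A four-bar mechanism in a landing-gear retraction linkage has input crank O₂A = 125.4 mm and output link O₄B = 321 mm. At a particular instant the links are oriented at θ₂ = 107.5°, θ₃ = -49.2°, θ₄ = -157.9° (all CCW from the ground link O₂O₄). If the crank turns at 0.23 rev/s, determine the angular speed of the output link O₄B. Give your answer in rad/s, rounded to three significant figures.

ω₂ = 1.445 rad/s (from 0.23 rev/s).
Differentiating the loop-closure r₂e^{iθ₂}+r₃e^{iθ₃}=r₁+r₄e^{iθ₄} gives r₂ω₂e^{iθ₂}+r₃ω₃e^{iθ₃}=r₄ω₄e^{iθ₄}.
Eliminating the other unknown: ω₄ = r₂ω₂ sin(θ₂−θ₃) / [r₄ sin(θ₄−θ₃)].
Numerator sine = +0.39555; denominator sine = -0.94721.
Result = 0.1254·1.445·(+0.39555) / (0.321·(-0.94721)) = -0.23575 rad/s; magnitude 0.23575 rad/s.

0.236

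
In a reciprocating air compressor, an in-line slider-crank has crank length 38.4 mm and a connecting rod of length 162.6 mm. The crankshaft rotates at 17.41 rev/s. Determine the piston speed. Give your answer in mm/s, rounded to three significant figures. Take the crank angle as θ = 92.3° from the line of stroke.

4160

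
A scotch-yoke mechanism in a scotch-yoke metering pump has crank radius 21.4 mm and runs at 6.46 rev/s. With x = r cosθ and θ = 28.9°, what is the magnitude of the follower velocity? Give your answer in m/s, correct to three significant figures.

ω = 40.59 rad/s (from 6.46 rev/s).
x = r cosθ ⇒ ẋ = −rω sinθ.
|v| = rω|sinθ| = 0.0214·40.59·|sin 28.9°| = 0.41979 m/s.

0.420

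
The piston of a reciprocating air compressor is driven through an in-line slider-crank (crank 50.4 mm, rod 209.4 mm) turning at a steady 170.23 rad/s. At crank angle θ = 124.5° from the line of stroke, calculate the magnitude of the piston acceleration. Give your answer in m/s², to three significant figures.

ω = 170.2 rad/s
x(θ) = r cosθ + √(L² − r² sin²θ); with ω constant, a = ω²·d²x/dθ².
d²x/dθ² = −r cosθ − r²(cos2θ)/√u − r⁴ sin²2θ/(4u^{3/2}),  u = L² − r² sin²θ = 0.0421231 m².
Substituting r = 0.0504 m, L = 0.2094 m, θ = 124.5°: d²x/dθ² = +0.03282 m.
a = ω²·d²x/dθ² = (170.2)²·(+0.03282) = +951.06 m/s²;  |a| = 951.06 m/s².

951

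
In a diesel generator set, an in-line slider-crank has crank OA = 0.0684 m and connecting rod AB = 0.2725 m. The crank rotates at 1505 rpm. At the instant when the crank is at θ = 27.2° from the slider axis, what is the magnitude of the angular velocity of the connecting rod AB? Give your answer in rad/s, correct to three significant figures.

ω = 157.6 rad/s (converted from 1505 rpm).
The rod makes angle φ with the slider axis where L sinφ = r sinθ; differentiating, L cosφ·φ̇ = r ω cosθ.
L cosφ = √(L² − r² sin²θ) = 0.2707 m.
|ω_rod| = r ω |cosθ| / √(L² − r² sin²θ) = 0.0684·157.6·0.88942/0.2707 = 35.419 rad/s.

35.4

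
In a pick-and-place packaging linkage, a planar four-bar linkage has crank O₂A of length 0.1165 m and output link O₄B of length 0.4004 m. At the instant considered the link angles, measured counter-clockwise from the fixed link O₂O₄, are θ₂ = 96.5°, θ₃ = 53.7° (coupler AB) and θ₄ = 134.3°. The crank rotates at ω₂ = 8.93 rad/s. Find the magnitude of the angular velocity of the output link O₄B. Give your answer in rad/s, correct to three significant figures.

1.79

ω₂ = 8.93 rad/s
Differentiating the loop-closure r₂e^{iθ₂}+r₃e^{iθ₃}=r₁+r₄e^{iθ₄} gives r₂ω₂e^{iθ₂}+r₃ω₃e^{iθ₃}=r₄ω₄e^{iθ₄}.
Eliminating the other unknown: ω₄ = r₂ω₂ sin(θ₂−θ₃) / [r₄ sin(θ₄−θ₃)].
Numerator sine = +0.67944; denominator sine = +0.98657.
Result = 0.1165·8.93·(+0.67944) / (0.4004·(+0.98657)) = +1.7894 rad/s; magnitude 1.7894 rad/s.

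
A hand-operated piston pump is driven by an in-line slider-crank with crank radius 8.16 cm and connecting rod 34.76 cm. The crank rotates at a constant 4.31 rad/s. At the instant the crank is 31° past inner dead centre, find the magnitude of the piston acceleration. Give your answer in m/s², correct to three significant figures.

ω = 4.31 rad/s
x(θ) = r cosθ + √(L² − r² sin²θ); with ω constant, a = ω²·d²x/dθ².
d²x/dθ² = −r cosθ − r²(cos2θ)/√u − r⁴ sin²2θ/(4u^{3/2}),  u = L² − r² sin²θ = 0.119059 m².
Substituting r = 0.0816 m, L = 0.3476 m, θ = 31°: d²x/dθ² = -0.079215 m.
a = ω²·d²x/dθ² = (4.31)²·(-0.079215) = -1.4715 m/s²;  |a| = 1.4715 m/s².

1.47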